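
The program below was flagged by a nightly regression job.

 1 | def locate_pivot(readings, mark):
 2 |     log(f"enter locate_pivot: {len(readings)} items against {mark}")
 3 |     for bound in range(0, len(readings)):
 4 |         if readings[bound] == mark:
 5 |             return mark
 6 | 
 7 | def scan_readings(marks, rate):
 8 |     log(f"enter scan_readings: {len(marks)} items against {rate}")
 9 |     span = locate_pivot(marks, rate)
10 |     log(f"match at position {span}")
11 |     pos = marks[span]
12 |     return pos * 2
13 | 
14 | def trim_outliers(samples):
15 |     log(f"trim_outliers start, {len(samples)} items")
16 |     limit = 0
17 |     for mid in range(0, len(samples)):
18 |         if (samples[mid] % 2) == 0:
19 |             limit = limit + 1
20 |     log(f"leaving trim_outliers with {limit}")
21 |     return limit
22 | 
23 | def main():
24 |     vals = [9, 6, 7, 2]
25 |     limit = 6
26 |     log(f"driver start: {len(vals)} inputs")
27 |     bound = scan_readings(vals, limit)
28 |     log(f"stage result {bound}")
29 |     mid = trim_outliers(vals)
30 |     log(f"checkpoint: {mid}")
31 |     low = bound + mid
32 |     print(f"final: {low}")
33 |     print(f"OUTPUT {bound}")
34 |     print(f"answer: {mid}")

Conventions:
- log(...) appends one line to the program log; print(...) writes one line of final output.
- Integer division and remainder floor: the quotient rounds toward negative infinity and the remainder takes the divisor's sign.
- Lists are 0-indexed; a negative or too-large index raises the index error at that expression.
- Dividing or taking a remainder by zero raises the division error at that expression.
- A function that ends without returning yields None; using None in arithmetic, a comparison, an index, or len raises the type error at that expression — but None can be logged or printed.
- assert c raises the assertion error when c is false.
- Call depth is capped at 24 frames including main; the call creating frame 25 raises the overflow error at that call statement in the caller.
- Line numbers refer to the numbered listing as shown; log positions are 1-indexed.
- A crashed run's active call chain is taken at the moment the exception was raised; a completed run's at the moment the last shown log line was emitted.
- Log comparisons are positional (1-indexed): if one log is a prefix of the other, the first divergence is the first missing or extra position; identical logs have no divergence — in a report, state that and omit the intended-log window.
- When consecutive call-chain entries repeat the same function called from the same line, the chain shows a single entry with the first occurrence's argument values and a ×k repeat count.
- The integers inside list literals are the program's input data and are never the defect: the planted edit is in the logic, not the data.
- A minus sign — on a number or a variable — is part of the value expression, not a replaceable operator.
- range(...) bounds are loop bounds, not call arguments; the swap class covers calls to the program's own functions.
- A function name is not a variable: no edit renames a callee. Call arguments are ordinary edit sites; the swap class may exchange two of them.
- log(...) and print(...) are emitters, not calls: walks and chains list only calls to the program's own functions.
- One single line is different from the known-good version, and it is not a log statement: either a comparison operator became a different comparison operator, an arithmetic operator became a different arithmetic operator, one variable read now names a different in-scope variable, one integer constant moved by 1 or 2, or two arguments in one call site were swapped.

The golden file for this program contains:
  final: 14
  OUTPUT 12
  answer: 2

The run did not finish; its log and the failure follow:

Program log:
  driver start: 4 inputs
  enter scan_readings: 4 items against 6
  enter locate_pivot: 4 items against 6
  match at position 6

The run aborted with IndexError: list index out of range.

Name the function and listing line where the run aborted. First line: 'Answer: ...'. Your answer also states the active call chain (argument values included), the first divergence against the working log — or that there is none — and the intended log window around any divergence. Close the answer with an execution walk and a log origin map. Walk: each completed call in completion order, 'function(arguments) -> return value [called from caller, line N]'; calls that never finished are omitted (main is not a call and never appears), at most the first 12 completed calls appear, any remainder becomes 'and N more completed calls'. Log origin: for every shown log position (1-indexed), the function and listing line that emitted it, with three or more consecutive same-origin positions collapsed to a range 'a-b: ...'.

Answer: the error was raised in scan_readings, line 11.
The tell: The log first diverges at position 4: the faulty run prints 'match at position 6' where the working version prints 'match at position 1'.
Call chain: main -> scan_readings([9, 6, 7, 2], 6) (called at line 27).
First divergence: position 4; shown 'match at position 6' vs intended 'match at position 1'.
Intended log window:
  2: enter scan_readings: 4 items against 6
  3: enter locate_pivot: 4 items against 6
  4: match at position 1
  5: stage result 12
Execution walk:
  locate_pivot([9, 6, 7, 2], 6) -> 6  [called from scan_readings, line 9]
Log origins:
  1 — main, line 26
  2 — scan_readings, line 8
  3 — locate_pivot, line 2
  4 — scan_readings, line 10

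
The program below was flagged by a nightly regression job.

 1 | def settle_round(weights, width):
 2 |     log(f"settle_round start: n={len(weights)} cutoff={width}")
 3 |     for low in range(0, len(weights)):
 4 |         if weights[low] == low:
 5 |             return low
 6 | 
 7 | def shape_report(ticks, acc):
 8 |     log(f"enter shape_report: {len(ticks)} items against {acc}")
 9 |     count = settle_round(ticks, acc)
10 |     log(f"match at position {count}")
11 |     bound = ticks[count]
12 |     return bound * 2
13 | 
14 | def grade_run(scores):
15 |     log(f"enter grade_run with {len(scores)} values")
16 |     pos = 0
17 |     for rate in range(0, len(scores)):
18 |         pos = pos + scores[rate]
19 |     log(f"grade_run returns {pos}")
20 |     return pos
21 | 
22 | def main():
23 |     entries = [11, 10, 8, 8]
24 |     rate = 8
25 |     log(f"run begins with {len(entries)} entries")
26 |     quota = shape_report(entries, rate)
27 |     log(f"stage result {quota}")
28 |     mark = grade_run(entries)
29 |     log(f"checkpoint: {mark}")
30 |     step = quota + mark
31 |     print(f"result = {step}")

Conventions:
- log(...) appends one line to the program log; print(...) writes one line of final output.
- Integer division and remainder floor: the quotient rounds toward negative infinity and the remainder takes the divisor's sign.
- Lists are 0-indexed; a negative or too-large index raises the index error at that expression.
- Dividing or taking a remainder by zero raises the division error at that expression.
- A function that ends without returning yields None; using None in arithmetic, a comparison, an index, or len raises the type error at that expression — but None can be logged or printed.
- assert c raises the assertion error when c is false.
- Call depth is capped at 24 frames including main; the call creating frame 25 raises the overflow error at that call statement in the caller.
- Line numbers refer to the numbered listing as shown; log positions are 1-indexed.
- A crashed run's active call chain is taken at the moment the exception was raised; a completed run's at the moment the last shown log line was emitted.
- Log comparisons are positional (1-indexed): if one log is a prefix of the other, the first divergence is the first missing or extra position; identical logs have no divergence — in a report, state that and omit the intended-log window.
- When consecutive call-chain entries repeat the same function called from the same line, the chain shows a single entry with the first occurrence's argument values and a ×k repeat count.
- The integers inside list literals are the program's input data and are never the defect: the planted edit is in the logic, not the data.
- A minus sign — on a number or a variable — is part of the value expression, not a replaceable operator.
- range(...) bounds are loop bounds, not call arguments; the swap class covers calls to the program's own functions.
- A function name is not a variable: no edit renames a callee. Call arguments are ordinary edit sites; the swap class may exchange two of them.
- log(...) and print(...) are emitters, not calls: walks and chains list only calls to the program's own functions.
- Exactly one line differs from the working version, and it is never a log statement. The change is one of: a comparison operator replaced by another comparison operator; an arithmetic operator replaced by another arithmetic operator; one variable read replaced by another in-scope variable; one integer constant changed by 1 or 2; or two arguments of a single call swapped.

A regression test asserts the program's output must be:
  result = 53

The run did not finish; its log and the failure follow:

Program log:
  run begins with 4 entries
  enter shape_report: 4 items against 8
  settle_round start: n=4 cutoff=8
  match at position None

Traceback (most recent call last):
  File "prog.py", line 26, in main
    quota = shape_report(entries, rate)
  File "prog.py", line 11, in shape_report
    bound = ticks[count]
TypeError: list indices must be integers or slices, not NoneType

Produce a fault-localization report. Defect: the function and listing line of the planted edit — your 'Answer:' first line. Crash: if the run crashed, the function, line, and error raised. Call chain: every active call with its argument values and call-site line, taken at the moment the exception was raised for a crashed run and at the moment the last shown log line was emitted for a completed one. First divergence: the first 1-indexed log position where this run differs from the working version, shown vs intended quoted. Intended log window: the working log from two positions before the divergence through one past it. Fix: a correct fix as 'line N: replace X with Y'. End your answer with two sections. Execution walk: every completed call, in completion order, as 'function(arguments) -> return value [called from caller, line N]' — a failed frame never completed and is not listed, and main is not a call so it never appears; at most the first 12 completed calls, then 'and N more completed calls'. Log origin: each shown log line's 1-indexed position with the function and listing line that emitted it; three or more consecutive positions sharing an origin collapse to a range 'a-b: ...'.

Answer: the defect is in settle_round at line 4.
Core observation: The earliest visible damage is log position 4 — 'match at position None' rather than the intended 'match at position 2'.
Crash: shape_report, line 11, TypeError.
Call chain: main -> shape_report([11, 10, 8, 8], 8) (called at line 26).
First divergence: position 4 — shown 'match at position None', intended 'match at position 2'.
Intended log window:
  2: enter shape_report: 4 items against 8
  3: settle_round start: n=4 cutoff=8
  4: match at position 2
  5: stage result 16
Execution walk:
  settle_round([11, 10, 8, 8], 8) -> None  [called from shape_report, line 9]
Origin of each log line:
  1: logged in main at line 25
  2: logged in shape_report at line 8
  3: logged in settle_round at line 2
  4: logged in shape_report at line 10
A correct fix: line 4: replace `weights[low] == low` with `weights[low] == width`.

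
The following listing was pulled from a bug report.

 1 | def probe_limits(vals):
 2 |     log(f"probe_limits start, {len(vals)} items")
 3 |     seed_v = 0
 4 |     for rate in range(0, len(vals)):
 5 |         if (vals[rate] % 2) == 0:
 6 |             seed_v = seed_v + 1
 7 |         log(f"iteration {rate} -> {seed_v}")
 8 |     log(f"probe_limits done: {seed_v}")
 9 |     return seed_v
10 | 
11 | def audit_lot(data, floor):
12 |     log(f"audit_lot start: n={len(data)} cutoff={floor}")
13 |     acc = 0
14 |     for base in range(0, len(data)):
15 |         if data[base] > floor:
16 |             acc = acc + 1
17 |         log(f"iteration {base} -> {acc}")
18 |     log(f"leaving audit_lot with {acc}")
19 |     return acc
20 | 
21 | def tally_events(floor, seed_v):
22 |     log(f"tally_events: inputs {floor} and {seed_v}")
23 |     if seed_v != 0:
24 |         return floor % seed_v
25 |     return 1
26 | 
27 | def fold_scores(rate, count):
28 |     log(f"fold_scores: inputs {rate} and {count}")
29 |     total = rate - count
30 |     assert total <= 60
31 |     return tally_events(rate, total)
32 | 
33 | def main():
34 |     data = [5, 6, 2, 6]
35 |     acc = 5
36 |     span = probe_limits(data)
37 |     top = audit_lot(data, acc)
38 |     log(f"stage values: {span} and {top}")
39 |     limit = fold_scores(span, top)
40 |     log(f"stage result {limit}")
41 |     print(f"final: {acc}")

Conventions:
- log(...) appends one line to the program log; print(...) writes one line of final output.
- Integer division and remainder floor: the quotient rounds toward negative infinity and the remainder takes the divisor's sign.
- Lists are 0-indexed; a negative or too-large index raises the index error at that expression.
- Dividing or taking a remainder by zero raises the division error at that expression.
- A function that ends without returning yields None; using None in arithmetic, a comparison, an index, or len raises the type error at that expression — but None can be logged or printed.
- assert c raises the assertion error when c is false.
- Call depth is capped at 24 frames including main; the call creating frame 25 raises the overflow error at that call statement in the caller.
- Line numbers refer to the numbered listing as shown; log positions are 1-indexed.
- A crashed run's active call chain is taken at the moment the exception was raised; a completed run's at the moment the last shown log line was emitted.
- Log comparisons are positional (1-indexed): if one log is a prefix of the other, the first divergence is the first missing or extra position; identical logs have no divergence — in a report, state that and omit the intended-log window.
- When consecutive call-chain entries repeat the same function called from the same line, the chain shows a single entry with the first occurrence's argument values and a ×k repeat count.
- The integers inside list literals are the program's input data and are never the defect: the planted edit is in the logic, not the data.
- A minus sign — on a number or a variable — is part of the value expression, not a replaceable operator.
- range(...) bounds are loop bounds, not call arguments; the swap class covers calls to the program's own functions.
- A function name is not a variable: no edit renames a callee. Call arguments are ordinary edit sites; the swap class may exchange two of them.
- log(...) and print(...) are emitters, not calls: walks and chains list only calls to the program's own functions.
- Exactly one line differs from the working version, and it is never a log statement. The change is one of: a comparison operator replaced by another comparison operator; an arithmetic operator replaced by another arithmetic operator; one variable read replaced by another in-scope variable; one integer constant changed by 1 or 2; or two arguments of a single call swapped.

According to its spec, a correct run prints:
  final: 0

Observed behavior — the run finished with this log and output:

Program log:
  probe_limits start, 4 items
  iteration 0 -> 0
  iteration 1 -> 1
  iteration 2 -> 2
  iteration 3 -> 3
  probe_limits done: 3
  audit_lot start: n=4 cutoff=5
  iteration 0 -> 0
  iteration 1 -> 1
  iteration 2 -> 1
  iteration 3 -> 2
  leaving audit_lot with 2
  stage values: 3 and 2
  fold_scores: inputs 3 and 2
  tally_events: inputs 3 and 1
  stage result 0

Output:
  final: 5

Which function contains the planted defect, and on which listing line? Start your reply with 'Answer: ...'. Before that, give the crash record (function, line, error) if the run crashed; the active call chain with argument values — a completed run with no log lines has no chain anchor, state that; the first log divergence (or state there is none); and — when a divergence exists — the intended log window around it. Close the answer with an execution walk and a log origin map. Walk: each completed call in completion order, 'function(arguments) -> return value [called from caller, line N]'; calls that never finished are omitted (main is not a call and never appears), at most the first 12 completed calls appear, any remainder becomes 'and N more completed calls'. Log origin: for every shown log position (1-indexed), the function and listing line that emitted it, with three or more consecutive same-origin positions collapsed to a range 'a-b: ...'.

Answer: the defect is in main at line 41.
The tell: No log line changed; the fault shows up purely in the output.
Call chain: main.
First divergence: none — the logs agree in full.
Execution walk:
  probe_limits([5, 6, 2, 6]) -> 3  [called from main, line 36]
  audit_lot([5, 6, 2, 6], 5) -> 2  [called from main, line 37]
  tally_events(3, 1) -> 0  [called from fold_scores, line 31]
  fold_scores(3, 2) -> 0  [called from main, line 39]
Log origins:
  1: emitted by probe_limits (line 2)
  2-5: emitted by probe_limits (line 7)
  6: emitted by probe_limits (line 8)
  7: emitted by audit_lot (line 12)
  8-11: emitted by audit_lot (line 17)
  12: emitted by audit_lot (line 18)
  13: emitted by main (line 38)
  14: emitted by fold_scores (line 28)
  15: emitted by tally_events (line 22)
  16: emitted by main (line 40)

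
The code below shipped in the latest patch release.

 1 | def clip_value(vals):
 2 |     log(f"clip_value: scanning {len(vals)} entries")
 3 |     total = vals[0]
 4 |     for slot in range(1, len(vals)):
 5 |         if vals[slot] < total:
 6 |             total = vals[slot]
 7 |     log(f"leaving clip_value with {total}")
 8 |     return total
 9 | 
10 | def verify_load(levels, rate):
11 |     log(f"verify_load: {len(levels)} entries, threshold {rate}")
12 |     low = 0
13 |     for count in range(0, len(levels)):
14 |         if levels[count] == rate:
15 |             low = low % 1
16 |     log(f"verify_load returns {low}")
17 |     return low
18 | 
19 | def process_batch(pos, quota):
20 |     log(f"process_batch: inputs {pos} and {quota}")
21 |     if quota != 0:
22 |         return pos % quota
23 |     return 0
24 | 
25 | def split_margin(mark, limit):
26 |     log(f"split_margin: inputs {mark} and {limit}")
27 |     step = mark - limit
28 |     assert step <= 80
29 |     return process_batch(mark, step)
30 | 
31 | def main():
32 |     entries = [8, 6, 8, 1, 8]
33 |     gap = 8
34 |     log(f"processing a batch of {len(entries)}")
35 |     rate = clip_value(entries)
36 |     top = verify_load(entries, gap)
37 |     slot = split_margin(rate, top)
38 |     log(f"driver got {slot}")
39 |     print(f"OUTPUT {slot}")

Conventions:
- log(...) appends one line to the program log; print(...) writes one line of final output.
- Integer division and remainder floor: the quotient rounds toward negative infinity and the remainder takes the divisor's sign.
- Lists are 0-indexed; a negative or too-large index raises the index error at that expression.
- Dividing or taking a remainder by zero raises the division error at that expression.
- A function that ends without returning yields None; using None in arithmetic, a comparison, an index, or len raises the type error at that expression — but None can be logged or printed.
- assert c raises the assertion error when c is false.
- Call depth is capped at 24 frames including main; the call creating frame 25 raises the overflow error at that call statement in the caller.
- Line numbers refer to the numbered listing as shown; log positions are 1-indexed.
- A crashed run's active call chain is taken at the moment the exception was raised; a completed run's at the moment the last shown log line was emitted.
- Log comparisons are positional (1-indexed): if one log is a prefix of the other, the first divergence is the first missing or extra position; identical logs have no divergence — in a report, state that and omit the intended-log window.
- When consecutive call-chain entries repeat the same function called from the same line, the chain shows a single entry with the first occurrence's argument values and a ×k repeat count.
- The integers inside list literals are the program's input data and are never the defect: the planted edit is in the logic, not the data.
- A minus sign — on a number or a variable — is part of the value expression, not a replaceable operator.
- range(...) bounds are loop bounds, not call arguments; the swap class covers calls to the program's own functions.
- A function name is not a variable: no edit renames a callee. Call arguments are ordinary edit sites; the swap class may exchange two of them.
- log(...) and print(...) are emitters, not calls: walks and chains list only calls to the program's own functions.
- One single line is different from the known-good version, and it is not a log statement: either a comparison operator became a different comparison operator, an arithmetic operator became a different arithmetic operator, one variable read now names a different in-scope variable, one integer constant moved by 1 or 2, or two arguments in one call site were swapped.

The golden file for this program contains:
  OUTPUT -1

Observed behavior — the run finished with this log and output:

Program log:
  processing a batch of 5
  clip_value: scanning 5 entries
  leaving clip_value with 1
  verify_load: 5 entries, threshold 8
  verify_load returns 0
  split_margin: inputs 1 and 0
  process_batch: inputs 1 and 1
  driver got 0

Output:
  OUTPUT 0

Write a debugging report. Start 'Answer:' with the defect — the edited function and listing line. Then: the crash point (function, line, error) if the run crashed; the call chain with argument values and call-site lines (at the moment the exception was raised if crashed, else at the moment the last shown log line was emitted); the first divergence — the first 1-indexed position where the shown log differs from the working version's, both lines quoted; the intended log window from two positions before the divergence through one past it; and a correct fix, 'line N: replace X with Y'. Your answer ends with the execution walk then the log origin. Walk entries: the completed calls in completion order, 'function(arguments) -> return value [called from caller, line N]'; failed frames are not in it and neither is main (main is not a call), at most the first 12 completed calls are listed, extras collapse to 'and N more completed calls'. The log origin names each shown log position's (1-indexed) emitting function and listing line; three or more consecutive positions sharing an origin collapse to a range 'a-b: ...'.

Answer: the defect is in verify_load at line 15.
Core observation: Position 5 is the first bad log line: 'verify_load returns 0' should read 'verify_load returns 3'.
Call chain: main.
First divergence: position 5 — the shown line 'verify_load returns 0' should read 'verify_load returns 3'.
Intended log window:
  3: leaving clip_value with 1
  4: verify_load: 5 entries, threshold 8
  5: verify_load returns 3
  6: split_margin: inputs 1 and 3
Execution walk:
  clip_value([8, 6, 8, 1, 8]) -> 1  [called from main, line 35]
  verify_load([8, 6, 8, 1, 8], 8) -> 0  [called from main, line 36]
  process_batch(1, 1) -> 0  [called from split_margin, line 29]
  split_margin(1, 0) -> 0  [called from main, line 37]
Origin of each log line:
  1: logged in main at line 34
  2: logged in clip_value at line 2
  3: logged in clip_value at line 7
  4: logged in verify_load at line 11
  5: logged in verify_load at line 16
  6: logged in split_margin at line 26
  7: logged in process_batch at line 20
  8: logged in main at line 38
A correct fix: line 15: replace `%` with `+`.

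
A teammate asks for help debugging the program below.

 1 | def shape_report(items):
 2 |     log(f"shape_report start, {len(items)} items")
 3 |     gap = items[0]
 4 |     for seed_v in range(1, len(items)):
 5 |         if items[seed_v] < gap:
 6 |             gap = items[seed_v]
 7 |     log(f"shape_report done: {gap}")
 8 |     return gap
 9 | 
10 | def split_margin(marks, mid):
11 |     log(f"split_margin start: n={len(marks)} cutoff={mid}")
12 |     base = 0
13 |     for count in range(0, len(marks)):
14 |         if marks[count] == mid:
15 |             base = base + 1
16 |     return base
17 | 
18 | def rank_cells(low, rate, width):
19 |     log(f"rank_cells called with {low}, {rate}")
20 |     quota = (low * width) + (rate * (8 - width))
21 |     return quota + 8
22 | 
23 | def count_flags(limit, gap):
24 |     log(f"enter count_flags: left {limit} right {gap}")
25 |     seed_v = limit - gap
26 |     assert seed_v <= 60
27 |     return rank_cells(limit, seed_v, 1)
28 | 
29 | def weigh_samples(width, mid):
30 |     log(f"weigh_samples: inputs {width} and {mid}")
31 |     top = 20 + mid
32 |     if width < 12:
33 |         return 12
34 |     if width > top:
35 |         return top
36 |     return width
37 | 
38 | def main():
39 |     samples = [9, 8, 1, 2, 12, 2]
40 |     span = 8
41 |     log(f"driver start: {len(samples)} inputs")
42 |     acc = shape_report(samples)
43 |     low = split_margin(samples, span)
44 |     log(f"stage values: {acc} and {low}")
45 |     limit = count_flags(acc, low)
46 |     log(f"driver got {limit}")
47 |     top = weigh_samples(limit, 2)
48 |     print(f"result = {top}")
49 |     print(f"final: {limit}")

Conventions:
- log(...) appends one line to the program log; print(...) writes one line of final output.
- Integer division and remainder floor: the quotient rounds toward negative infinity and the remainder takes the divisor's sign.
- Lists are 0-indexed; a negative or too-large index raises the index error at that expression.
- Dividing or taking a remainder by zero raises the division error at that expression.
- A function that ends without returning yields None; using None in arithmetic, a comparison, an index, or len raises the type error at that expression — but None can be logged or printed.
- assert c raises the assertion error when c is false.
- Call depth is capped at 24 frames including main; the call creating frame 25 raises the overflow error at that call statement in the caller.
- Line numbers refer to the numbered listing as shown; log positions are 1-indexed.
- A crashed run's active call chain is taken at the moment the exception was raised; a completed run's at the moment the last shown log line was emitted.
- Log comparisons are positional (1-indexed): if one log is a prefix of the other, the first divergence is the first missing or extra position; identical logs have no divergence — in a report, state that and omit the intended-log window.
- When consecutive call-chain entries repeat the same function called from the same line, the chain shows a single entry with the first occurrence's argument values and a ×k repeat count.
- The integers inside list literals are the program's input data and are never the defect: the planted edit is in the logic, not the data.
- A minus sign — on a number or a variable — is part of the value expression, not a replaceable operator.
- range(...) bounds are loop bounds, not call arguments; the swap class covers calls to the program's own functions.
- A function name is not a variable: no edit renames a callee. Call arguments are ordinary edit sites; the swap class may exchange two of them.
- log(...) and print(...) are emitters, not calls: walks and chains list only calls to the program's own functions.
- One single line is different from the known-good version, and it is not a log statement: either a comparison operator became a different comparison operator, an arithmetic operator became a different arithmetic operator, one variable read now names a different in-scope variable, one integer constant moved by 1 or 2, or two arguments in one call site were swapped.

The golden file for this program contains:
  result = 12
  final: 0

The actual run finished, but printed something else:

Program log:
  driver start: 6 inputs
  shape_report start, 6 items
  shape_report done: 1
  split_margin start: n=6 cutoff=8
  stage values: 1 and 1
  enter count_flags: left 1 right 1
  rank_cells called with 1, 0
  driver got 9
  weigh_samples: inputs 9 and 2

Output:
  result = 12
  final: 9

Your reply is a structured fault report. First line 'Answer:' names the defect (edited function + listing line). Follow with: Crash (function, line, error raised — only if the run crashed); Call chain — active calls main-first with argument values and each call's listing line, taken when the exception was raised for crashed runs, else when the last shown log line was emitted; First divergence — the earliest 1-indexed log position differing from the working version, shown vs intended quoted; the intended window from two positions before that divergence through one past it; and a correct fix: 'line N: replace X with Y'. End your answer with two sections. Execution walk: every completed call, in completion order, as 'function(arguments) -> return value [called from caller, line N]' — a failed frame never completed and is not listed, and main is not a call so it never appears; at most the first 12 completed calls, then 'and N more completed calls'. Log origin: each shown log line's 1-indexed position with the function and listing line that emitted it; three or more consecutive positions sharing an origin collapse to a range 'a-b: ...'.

Answer: the defect is in rank_cells at line 21.
Key fact: Log line 8 is where behavior first shows: 'driver got 9' appears instead of 'driver got 0'.
Call chain: main -> weigh_samples(9, 2) (called at line 47).
First divergence: at position 8 the run shows 'driver got 9' where the working version logs 'driver got 0'.
Intended log window:
  6: enter count_flags: left 1 right 1
  7: rank_cells called with 1, 0
  8: driver got 0
  9: weigh_samples: inputs 0 and 2
Execution walk:
  shape_report([9, 8, 1, 2, 12, 2]) -> 1  [called from main, line 42]
  split_margin([9, 8, 1, 2, 12, 2], 8) -> 1  [called from main, line 43]
  rank_cells(1, 0, 1) -> 9  [called from count_flags, line 27]
  count_flags(1, 1) -> 9  [called from main, line 45]
  weigh_samples(9, 2) -> 12  [called from main, line 47]
Log line origins:
  1: from main, line 41
  2: from shape_report, line 2
  3: from shape_report, line 7
  4: from split_margin, line 11
  5: from main, line 44
  6: from count_flags, line 24
  7: from rank_cells, line 19
  8: from main, line 46
  9: from weigh_samples, line 30
A correct fix: line 21: replace `+` with `//`.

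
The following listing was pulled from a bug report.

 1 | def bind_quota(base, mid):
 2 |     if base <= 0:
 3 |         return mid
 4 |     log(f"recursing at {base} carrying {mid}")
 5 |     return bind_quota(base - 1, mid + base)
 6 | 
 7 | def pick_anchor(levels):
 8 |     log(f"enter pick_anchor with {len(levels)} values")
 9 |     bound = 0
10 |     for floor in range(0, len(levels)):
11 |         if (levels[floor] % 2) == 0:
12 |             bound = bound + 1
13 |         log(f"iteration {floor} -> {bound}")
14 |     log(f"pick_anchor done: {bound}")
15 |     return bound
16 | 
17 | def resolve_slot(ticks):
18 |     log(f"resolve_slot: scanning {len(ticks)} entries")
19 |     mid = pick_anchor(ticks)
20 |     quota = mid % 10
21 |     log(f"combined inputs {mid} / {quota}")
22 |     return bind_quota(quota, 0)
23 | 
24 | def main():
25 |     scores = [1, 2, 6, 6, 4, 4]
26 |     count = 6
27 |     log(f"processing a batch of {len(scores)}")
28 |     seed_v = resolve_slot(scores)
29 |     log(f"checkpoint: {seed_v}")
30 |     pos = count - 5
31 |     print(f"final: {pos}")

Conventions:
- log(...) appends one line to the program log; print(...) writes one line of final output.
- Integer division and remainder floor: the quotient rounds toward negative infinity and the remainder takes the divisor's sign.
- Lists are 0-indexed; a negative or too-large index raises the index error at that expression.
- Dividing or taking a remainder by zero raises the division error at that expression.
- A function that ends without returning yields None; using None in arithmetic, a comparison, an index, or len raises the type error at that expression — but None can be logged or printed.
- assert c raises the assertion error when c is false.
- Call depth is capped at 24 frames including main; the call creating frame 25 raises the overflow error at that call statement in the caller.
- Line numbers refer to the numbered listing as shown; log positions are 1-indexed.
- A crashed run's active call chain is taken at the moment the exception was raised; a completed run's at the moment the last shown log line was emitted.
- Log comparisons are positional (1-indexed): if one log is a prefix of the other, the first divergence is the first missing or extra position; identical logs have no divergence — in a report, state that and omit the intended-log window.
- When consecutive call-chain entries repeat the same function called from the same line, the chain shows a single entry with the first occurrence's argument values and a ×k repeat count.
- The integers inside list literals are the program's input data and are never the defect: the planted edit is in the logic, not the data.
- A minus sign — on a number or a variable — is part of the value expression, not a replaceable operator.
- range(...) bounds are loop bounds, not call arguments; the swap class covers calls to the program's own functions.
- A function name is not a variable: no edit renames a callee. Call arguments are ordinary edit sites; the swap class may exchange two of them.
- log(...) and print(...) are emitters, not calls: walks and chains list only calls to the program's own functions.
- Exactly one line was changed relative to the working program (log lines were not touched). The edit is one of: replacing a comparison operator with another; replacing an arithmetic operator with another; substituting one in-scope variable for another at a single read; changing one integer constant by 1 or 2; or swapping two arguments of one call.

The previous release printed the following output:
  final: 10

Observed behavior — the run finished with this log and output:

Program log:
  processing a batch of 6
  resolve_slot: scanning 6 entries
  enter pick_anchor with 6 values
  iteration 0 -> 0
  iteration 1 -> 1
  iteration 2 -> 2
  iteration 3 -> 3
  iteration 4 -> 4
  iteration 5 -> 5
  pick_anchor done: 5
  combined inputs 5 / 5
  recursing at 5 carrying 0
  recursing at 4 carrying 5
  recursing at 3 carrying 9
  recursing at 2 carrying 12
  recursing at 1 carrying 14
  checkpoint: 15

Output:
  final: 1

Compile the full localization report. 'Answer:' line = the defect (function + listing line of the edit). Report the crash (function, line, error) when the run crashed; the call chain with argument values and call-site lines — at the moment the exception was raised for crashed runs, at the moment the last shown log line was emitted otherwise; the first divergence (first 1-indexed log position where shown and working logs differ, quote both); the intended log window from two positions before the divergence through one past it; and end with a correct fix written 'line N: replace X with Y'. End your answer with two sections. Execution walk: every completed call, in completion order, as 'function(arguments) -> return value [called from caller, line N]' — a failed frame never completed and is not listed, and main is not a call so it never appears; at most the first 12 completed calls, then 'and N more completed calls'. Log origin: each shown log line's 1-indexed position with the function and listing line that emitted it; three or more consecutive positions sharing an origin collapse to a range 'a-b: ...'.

Answer: the defect is in main at line 30.
Key observation: The two runs log identically and part ways only at the printed values.
Call chain: main.
First divergence: none (the log streams are identical).
Execution walk:
  pick_anchor([1, 2, 6, 6, 4, 4]) -> 5  [called from resolve_slot, line 19]
  bind_quota(0, 15) -> 15  [called from bind_quota, line 5]
  bind_quota(1, 14) -> 15  [called from bind_quota, line 5]
  bind_quota(2, 12) -> 15  [called from bind_quota, line 5]
  bind_quota(3, 9) -> 15  [called from bind_quota, line 5]
  bind_quota(4, 5) -> 15  [called from bind_quota, line 5]
  bind_quota(5, 0) -> 15  [called from resolve_slot, line 22]
  resolve_slot([1, 2, 6, 6, 4, 4]) -> 15  [called from main, line 28]
Log line origins:
  1: emitted by main (line 27)
  2: emitted by resolve_slot (line 18)
  3: emitted by pick_anchor (line 8)
  4-9: emitted by pick_anchor (line 13)
  10: emitted by pick_anchor (line 14)
  11: emitted by resolve_slot (line 21)
  12-16: emitted by bind_quota (line 4)
  17: emitted by main (line 29)
A correct fix: line 30: replace `count` with `seed_v`.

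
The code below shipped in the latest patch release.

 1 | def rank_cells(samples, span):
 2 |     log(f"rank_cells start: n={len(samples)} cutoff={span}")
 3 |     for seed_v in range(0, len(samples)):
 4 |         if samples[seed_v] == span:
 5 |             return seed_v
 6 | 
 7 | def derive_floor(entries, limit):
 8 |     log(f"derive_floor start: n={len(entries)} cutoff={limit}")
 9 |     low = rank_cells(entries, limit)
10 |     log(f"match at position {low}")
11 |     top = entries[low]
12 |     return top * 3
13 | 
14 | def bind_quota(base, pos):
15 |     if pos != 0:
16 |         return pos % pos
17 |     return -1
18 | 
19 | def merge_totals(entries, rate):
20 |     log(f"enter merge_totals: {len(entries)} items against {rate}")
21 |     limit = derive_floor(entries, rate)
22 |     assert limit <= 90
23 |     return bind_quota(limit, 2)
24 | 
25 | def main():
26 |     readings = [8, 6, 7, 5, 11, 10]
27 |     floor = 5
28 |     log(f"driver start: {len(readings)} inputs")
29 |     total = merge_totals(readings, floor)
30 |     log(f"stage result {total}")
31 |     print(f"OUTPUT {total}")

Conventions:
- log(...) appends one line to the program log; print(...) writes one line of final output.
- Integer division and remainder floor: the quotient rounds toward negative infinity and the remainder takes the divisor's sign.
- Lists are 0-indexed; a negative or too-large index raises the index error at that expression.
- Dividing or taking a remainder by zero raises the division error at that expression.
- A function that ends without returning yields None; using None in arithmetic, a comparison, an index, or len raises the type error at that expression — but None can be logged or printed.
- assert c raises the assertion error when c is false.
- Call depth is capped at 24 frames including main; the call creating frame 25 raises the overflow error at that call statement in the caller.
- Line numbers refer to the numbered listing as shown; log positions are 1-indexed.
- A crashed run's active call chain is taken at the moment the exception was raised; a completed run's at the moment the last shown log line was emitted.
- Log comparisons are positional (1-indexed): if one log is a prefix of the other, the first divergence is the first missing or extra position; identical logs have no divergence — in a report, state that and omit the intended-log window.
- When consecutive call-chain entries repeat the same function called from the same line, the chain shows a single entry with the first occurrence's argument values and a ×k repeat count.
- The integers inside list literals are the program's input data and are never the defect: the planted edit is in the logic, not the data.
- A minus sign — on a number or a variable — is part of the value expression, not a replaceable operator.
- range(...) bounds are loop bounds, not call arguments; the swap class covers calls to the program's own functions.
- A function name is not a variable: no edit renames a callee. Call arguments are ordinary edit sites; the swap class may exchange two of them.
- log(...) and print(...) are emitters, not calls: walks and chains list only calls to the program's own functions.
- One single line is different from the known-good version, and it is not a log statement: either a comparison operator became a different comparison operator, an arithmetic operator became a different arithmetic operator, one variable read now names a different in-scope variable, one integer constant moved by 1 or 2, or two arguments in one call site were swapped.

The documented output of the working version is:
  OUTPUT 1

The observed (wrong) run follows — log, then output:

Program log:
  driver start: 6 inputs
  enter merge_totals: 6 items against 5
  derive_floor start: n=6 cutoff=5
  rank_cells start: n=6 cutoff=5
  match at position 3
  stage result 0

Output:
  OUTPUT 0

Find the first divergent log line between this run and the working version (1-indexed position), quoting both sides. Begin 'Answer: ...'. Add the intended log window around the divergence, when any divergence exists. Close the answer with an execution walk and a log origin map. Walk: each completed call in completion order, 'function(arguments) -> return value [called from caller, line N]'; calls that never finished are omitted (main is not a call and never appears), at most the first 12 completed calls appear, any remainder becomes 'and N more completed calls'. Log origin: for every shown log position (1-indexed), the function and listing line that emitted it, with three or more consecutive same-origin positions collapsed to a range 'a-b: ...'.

Answer: position 6; shown 'stage result 0' vs intended 'stage result 1'.
Intended log window:
  4: rank_cells start: n=6 cutoff=5
  5: match at position 3
  6: stage result 1
Execution walk:
  rank_cells([8, 6, 7, 5, 11, 10], 5) -> 3  [called from derive_floor, line 9]
  derive_floor([8, 6, 7, 5, 11, 10], 5) -> 15  [called from merge_totals, line 21]
  bind_quota(15, 2) -> 0  [called from merge_totals, line 23]
  merge_totals([8, 6, 7, 5, 11, 10], 5) -> 0  [called from main, line 29]
Log origins:
  1: emitted by main (line 28)
  2: emitted by merge_totals (line 20)
  3: emitted by derive_floor (line 8)
  4: emitted by rank_cells (line 2)
  5: emitted by derive_floor (line 10)
  6: emitted by main (line 30)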